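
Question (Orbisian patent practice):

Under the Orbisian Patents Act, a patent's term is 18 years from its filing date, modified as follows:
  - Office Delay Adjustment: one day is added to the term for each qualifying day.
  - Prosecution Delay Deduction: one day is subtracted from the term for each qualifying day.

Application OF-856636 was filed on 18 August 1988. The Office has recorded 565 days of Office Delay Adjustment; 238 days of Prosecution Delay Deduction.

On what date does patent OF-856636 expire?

2007-07-11

Base term: filing date + 18 years → 18 August 2006.
Office Delay Adjustment: +565 days → 5 March 2008.
Prosecution Delay Deduction: −238 days → 11 July 2007.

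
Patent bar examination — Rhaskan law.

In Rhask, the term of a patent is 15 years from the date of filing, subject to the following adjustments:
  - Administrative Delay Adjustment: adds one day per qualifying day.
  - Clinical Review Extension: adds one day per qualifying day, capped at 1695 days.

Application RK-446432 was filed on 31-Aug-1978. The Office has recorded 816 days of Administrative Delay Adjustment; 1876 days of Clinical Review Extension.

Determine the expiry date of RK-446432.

Base term: filing date + 15 years → 31 August 1993.
Administrative Delay Adjustment: +816 days → 25 November 1995.
Clinical Review Extension: 1876 days claimed exceeds the 1695-day cap, so +1695 days → 16 July 2000.

July 16, 2000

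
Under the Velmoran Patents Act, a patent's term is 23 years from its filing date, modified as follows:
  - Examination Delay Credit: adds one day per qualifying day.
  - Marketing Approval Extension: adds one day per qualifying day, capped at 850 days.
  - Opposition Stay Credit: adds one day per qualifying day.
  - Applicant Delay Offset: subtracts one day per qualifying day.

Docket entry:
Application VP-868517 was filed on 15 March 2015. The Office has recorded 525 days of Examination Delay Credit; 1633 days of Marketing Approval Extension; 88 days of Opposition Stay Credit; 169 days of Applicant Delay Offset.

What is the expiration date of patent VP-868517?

2041-09-29

Base term: filing date + 23 years → 15 March 2038.
Examination Delay Credit: +525 days → 22 August 2039.
Marketing Approval Extension: 1633 days claimed exceeds the 850-day cap, so +850 days → 19 December 2041.
Opposition Stay Credit: +88 days → 17 March 2042.
Applicant Delay Offset: −169 days → 29 September 2041.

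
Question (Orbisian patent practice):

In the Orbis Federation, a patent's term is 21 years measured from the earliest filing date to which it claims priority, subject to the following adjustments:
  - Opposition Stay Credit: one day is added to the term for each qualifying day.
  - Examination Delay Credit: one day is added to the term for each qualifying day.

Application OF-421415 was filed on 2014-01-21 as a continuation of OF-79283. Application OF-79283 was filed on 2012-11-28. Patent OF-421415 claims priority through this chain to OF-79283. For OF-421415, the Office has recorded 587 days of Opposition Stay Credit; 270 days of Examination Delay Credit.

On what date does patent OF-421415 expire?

April 3, 2036

Earliest priority filing: 28 November 2012.
Base term: 28 November 2012 + 21 years → 28 November 2033.
Opposition Stay Credit: +587 days → 8 July 2035.
Examination Delay Credit: +270 days → 3 April 2036.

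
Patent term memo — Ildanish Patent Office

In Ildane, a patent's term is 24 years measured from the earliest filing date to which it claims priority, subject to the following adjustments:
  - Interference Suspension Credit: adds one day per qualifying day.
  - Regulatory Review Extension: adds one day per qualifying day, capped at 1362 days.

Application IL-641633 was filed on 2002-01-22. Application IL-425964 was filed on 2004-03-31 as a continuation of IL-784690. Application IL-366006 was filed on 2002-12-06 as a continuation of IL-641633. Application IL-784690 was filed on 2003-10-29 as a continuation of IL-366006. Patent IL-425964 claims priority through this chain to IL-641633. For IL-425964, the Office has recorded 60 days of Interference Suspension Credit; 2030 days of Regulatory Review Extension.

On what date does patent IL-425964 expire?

Earliest priority filing: 22 January 2002.
Base term: 22 January 2002 + 24 years → 22 January 2026.
Interference Suspension Credit: +60 days → 23 March 2026.
Regulatory Review Extension: 2030 days claimed exceeds the 1362-day cap, so +1362 days → 14 December 2029.

December 14, 2029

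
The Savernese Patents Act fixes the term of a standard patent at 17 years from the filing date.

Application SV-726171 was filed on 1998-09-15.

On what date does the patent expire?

September 15, 2015

Filing date + 17 years → 15 September 2015.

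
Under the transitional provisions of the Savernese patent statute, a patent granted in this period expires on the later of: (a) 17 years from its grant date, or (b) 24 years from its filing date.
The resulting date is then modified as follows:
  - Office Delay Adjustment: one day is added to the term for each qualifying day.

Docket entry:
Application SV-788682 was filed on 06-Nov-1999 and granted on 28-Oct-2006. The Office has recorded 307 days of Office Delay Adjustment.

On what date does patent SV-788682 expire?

(a) grant + 17 years → 28 October 2023.
(b) filing + 24 years → 6 November 2023.
Later of the two: 6 November 2023.
Office Delay Adjustment: +307 days → 8 September 2024.

September 8, 2024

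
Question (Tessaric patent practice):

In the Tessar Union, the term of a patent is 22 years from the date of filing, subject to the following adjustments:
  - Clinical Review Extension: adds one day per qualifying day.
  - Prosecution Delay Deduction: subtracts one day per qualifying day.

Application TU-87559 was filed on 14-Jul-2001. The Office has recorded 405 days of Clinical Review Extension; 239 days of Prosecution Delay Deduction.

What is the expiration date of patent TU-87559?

December 27, 2023

Base term: filing date + 22 years → 14 July 2023.
Clinical Review Extension: +405 days → 22 August 2024.
Prosecution Delay Deduction: −239 days → 27 December 2023.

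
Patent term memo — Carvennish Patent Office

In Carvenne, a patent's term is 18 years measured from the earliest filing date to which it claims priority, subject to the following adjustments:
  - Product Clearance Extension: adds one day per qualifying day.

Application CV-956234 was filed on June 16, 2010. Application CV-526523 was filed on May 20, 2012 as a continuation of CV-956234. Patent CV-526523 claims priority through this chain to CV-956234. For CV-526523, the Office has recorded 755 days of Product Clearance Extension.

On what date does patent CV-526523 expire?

2030-07-11

Earliest priority filing: 16 June 2010.
Base term: 16 June 2010 + 18 years → 16 June 2028.
Product Clearance Extension: +755 days → 11 July 2030.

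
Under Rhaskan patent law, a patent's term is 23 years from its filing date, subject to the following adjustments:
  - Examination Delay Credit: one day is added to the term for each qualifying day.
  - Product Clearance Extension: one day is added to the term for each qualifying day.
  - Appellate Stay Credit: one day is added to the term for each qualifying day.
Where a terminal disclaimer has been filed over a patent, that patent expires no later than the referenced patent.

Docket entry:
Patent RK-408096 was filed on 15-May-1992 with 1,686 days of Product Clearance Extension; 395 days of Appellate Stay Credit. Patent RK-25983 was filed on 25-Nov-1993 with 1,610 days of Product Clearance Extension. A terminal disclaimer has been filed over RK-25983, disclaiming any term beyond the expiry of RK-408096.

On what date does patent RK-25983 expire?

2021-01-24

Natural term of RK-25983:
  Base: filing + 23 years → 25 November 2016.
  Product Clearance Extension: +1610 days → 23 April 2021.
Expiry of referenced patent RK-408096:
  Base: filing + 23 years → 15 May 2015.
  Product Clearance Extension: +1686 days → 26 December 2019.
  Appellate Stay Credit: +395 days → 24 January 2021.
Terminal disclaimer: RK-25983 expires on the earlier of 23 April 2021 and 24 January 2021.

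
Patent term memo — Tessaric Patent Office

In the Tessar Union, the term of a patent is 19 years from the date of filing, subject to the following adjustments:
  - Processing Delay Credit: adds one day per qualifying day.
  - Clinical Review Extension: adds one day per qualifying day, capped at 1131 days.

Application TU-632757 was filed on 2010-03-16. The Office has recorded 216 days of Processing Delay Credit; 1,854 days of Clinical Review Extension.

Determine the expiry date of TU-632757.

Base term: filing date + 19 years → 16 March 2029.
Processing Delay Credit: +216 days → 18 October 2029.
Clinical Review Extension: 1854 days claimed exceeds the 1131-day cap, so +1131 days → 22 November 2032.

2032-11-22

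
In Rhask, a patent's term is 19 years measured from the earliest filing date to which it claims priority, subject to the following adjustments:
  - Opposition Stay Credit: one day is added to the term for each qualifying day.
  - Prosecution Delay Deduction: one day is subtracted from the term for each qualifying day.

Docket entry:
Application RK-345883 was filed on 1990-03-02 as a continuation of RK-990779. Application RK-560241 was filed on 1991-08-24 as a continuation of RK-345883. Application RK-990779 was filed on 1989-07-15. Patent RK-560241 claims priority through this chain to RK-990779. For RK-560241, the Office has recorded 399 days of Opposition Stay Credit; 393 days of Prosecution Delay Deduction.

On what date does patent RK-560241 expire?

2008-07-21

Earliest priority filing: 15 July 1989.
Base term: 15 July 1989 + 19 years → 15 July 2008.
Opposition Stay Credit: +399 days → 18 August 2009.
Prosecution Delay Deduction: −393 days → 21 July 2008.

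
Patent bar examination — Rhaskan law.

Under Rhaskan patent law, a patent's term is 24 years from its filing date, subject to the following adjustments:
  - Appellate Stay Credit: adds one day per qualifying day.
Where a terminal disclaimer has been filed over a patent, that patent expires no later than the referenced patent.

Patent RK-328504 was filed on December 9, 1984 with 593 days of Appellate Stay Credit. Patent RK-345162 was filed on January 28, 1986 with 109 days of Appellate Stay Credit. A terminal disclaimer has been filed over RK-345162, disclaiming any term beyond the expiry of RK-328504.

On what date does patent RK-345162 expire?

Natural term of RK-345162:
  Base: filing + 24 years → 28 January 2010.
  Appellate Stay Credit: +109 days → 17 May 2010.
Expiry of referenced patent RK-328504:
  Base: filing + 24 years → 9 December 2008.
  Appellate Stay Credit: +593 days → 25 July 2010.
Terminal disclaimer: RK-345162 expires on the earlier of 17 May 2010 and 25 July 2010.

May 17, 2010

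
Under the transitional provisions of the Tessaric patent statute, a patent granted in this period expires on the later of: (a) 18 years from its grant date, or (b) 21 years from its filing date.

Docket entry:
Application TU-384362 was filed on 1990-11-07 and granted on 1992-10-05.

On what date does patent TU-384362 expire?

(a) grant + 18 years → 5 October 2010.
(b) filing + 21 years → 7 November 2011.
Later of the two: 7 November 2011.

2011-11-07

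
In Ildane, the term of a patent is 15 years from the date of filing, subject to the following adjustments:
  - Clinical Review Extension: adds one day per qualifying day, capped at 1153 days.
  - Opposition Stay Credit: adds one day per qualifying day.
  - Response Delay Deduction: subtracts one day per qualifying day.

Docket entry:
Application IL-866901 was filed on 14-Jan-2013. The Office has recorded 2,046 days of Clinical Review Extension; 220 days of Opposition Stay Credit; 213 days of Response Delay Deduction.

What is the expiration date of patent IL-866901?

Base term: filing date + 15 years → 14 January 2028.
Clinical Review Extension: 2046 days claimed exceeds the 1153-day cap, so +1153 days → 12 March 2031.
Opposition Stay Credit: +220 days → 18 October 2031.
Response Delay Deduction: −213 days → 19 March 2031.

2031-03-19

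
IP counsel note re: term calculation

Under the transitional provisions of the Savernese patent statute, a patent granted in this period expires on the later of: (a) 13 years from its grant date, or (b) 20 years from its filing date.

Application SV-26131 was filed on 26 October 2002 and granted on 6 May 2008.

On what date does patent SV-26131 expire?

2022-10-26

(a) grant + 13 years → 6 May 2021.
(b) filing + 20 years → 26 October 2022.
Later of the two: 26 October 2022.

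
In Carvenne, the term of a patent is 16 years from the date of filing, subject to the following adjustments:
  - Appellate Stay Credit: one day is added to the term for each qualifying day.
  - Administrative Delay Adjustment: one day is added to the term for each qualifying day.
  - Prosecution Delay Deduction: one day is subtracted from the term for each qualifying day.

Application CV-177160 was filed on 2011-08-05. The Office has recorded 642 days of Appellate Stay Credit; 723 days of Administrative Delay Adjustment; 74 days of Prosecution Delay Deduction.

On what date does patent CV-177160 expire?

Base term: filing date + 16 years → 5 August 2027.
Appellate Stay Credit: +642 days → 8 May 2029.
Administrative Delay Adjustment: +723 days → 1 May 2031.
Prosecution Delay Deduction: −74 days → 16 February 2031.

February 16, 2031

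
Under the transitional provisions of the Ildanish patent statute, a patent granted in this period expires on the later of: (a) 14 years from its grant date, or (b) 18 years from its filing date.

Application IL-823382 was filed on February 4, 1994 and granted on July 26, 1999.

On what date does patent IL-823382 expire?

(a) grant + 14 years → 26 July 2013.
(b) filing + 18 years → 4 February 2012.
Later of the two: 26 July 2013.

2013-07-26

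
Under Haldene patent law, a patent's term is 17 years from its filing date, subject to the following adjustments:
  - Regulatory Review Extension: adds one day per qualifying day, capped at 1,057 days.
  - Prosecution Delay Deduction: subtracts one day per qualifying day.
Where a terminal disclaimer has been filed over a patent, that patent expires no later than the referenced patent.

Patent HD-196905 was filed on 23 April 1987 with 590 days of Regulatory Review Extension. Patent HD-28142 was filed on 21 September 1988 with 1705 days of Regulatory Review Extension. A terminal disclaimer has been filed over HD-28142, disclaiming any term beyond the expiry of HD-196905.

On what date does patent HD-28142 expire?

Natural term of HD-28142:
  Base: filing + 17 years → 21 September 2005.
  Regulatory Review Extension: 1705 days claimed exceeds the 1057-day cap, so +1057 days → 13 August 2008.
Expiry of referenced patent HD-196905:
  Base: filing + 17 years → 23 April 2004.
  Regulatory Review Extension: 590 days (within the 1057-day cap) → +590 days → 4 December 2005.
Terminal disclaimer: HD-28142 expires on the earlier of 13 August 2008 and 4 December 2005.

2005-12-04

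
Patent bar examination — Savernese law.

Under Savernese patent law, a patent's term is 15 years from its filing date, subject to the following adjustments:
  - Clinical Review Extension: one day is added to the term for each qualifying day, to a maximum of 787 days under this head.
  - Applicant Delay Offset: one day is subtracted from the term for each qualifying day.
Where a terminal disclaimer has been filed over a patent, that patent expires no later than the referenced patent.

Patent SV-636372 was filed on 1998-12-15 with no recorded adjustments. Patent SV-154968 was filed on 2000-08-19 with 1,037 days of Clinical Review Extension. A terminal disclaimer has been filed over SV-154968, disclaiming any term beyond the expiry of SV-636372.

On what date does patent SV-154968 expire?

Natural term of SV-154968:
  Base: filing + 15 years → 19 August 2015.
  Clinical Review Extension: 1037 days claimed exceeds the 787-day cap, so +787 days → 14 October 2017.
Expiry of referenced patent SV-636372:
  Base: filing + 15 years → 15 December 2013.
Terminal disclaimer: SV-154968 expires on the earlier of 14 October 2017 and 15 December 2013.

December 15, 2013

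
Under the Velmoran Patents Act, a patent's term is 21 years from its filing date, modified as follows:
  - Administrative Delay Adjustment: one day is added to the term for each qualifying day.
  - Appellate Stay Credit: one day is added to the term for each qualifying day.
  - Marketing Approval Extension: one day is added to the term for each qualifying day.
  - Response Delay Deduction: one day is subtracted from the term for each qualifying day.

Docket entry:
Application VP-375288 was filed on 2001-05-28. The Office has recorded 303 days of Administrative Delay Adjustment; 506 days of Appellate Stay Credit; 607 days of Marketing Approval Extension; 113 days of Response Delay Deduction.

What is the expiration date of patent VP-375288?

December 21, 2025

Base term: filing date + 21 years → 28 May 2022.
Administrative Delay Adjustment: +303 days → 27 March 2023.
Appellate Stay Credit: +506 days → 14 August 2024.
Marketing Approval Extension: +607 days → 13 April 2026.
Response Delay Deduction: −113 days → 21 December 2025.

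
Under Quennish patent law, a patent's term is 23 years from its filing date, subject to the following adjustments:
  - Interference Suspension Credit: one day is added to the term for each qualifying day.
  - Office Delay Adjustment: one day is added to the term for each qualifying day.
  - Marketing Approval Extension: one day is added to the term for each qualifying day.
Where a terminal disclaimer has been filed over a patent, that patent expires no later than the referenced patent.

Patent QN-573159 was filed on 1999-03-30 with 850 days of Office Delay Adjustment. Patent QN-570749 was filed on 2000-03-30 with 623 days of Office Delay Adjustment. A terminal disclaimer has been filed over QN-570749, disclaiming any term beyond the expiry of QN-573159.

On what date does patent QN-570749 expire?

2024-07-27

Natural term of QN-570749:
  Base: filing + 23 years → 30 March 2023.
  Office Delay Adjustment: +623 days → 12 December 2024.
Expiry of referenced patent QN-573159:
  Base: filing + 23 years → 30 March 2022.
  Office Delay Adjustment: +850 days → 27 July 2024.
Terminal disclaimer: QN-570749 expires on the earlier of 12 December 2024 and 27 July 2024.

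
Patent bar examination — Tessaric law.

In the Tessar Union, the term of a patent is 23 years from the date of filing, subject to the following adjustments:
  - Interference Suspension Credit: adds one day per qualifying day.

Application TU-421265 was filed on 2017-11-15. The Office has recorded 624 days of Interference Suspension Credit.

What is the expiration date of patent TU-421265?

Base term: filing date + 23 years → 15 November 2040.
Interference Suspension Credit: +624 days → 1 August 2042.

August 1, 2042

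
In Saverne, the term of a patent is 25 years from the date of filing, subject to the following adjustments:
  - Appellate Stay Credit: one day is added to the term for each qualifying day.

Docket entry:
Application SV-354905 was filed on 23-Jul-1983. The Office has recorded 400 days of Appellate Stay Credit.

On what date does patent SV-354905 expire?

Base term: filing date + 25 years → 23 July 2008.
Appellate Stay Credit: +400 days → 27 August 2009.

2009-08-27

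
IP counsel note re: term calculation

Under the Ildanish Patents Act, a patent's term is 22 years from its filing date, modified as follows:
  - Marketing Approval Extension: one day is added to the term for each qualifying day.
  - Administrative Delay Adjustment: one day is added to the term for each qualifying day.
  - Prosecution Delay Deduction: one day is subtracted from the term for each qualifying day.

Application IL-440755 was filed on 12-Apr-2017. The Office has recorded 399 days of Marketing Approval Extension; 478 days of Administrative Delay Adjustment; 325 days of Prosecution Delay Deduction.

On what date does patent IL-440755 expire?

Base term: filing date + 22 years → 12 April 2039.
Marketing Approval Extension: +399 days → 15 May 2040.
Administrative Delay Adjustment: +478 days → 5 September 2041.
Prosecution Delay Deduction: −325 days → 15 October 2040.

2040-10-15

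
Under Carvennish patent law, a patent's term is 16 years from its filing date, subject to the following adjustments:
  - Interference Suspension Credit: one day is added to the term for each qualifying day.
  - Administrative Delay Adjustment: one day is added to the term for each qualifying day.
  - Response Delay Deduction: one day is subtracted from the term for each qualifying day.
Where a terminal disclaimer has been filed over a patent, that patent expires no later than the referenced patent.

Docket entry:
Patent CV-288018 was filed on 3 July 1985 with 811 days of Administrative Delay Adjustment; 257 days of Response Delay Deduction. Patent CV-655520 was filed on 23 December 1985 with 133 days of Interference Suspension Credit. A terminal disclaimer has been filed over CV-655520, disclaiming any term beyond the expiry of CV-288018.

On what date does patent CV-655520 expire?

May 5, 2002

Natural term of CV-655520:
  Base: filing + 16 years → 23 December 2001.
  Interference Suspension Credit: +133 days → 5 May 2002.
Expiry of referenced patent CV-288018:
  Base: filing + 16 years → 3 July 2001.
  Administrative Delay Adjustment: +811 days → 22 September 2003.
  Response Delay Deduction: −257 days → 8 January 2003.
Terminal disclaimer: CV-655520 expires on the earlier of 5 May 2002 and 8 January 2003.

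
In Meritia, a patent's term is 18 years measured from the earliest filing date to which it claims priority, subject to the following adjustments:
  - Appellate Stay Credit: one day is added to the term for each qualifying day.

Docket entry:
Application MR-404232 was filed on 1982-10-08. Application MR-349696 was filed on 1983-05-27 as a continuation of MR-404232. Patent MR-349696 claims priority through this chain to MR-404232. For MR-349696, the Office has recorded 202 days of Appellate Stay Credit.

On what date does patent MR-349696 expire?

Earliest priority filing: 8 October 1982.
Base term: 8 October 1982 + 18 years → 8 October 2000.
Appellate Stay Credit: +202 days → 28 April 2001.

April 28, 2001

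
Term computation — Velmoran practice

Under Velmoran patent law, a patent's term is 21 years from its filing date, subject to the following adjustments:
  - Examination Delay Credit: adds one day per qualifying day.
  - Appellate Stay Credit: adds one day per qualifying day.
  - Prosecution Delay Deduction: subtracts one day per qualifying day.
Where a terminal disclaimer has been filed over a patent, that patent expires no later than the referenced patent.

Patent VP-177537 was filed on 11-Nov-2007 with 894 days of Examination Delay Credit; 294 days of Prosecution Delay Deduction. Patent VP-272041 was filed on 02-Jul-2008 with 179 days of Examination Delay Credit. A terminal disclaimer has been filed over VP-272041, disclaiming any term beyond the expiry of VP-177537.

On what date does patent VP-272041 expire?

Natural term of VP-272041:
  Base: filing + 21 years → 2 July 2029.
  Examination Delay Credit: +179 days → 28 December 2029.
Expiry of referenced patent VP-177537:
  Base: filing + 21 years → 11 November 2028.
  Examination Delay Credit: +894 days → 24 April 2031.
  Prosecution Delay Deduction: −294 days → 4 July 2030.
Terminal disclaimer: VP-272041 expires on the earlier of 28 December 2029 and 4 July 2030.

2029-12-28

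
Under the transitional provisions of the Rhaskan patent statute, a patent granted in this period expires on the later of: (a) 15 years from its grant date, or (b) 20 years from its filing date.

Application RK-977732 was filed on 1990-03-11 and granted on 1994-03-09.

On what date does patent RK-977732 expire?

(a) grant + 15 years → 9 March 2009.
(b) filing + 20 years → 11 March 2010.
Later of the two: 11 March 2010.

2010-03-11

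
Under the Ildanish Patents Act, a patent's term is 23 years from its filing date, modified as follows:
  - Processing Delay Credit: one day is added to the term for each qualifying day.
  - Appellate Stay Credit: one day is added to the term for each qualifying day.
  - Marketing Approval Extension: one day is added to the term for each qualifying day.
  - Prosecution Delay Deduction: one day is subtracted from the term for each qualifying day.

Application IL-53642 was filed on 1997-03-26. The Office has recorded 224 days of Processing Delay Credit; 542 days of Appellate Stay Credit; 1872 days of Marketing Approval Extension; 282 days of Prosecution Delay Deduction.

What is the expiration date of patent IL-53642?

September 7, 2026

Base term: filing date + 23 years → 26 March 2020.
Processing Delay Credit: +224 days → 5 November 2020.
Appellate Stay Credit: +542 days → 1 May 2022.
Marketing Approval Extension: +1872 days → 16 June 2027.
Prosecution Delay Deduction: −282 days → 7 September 2026.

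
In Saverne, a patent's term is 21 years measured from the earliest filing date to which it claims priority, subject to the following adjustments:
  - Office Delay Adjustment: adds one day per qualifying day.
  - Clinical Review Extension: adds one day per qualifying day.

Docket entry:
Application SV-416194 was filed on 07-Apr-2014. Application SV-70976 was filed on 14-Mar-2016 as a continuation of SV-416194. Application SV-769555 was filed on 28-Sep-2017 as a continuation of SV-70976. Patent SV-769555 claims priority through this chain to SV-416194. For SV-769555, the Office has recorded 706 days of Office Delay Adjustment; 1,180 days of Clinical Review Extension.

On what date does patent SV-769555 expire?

Earliest priority filing: 7 April 2014.
Base term: 7 April 2014 + 21 years → 7 April 2035.
Office Delay Adjustment: +706 days → 13 March 2037.
Clinical Review Extension: +1180 days → 5 June 2040.

June 5, 2040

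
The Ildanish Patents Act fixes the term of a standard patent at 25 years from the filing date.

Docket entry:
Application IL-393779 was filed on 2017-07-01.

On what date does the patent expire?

Filing date + 25 years → 1 July 2042.

July 1, 2042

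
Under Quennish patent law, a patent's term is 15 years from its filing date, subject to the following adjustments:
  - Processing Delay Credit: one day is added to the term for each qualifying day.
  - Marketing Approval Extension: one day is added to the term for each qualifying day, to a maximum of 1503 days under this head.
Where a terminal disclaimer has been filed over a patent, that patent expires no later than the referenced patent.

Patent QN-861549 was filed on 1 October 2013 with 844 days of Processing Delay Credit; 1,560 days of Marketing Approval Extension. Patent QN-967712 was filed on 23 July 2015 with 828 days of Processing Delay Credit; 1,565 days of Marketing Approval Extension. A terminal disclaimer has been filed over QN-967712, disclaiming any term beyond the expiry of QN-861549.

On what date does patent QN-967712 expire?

Natural term of QN-967712:
  Base: filing + 15 years → 23 July 2030.
  Processing Delay Credit: +828 days → 28 October 2032.
  Marketing Approval Extension: 1565 days claimed exceeds the 1503-day cap, so +1503 days → 9 December 2036.
Expiry of referenced patent QN-861549:
  Base: filing + 15 years → 1 October 2028.
  Processing Delay Credit: +844 days → 23 January 2031.
  Marketing Approval Extension: 1560 days claimed exceeds the 1503-day cap, so +1503 days → 6 March 2035.
Terminal disclaimer: QN-967712 expires on the earlier of 9 December 2036 and 6 March 2035.

2035-03-06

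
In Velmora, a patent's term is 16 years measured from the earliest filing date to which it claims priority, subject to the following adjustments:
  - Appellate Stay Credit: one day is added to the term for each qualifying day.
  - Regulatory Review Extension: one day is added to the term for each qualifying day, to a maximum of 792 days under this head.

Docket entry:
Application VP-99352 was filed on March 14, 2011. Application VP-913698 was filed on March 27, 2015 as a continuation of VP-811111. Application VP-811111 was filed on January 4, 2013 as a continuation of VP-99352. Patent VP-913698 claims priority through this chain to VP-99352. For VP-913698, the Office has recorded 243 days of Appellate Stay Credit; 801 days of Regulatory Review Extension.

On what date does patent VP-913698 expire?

Earliest priority filing: 14 March 2011.
Base term: 14 March 2011 + 16 years → 14 March 2027.
Appellate Stay Credit: +243 days → 12 November 2027.
Regulatory Review Extension: 801 days claimed exceeds the 792-day cap, so +792 days → 12 January 2030.

January 12, 2030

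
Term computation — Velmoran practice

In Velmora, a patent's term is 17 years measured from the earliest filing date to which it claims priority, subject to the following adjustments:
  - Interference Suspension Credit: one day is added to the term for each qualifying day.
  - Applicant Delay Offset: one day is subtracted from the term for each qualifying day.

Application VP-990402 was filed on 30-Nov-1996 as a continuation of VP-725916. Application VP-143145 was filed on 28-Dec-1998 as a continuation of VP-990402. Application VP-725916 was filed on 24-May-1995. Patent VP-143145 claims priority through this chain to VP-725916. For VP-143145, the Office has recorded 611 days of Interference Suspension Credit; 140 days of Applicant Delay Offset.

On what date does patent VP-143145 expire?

Earliest priority filing: 24 May 1995.
Base term: 24 May 1995 + 17 years → 24 May 2012.
Interference Suspension Credit: +611 days → 25 January 2014.
Applicant Delay Offset: −140 days → 7 September 2013.

September 7, 2013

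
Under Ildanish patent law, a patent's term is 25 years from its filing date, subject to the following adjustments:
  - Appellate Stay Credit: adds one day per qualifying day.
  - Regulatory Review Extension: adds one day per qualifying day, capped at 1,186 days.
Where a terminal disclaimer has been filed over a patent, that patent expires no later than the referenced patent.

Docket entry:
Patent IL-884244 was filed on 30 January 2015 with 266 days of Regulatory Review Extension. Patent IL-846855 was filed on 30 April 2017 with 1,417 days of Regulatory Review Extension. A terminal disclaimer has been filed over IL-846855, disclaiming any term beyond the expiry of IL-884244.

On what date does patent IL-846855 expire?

Natural term of IL-846855:
  Base: filing + 25 years → 30 April 2042.
  Regulatory Review Extension: 1417 days claimed exceeds the 1186-day cap, so +1186 days → 29 July 2045.
Expiry of referenced patent IL-884244:
  Base: filing + 25 years → 30 January 2040.
  Regulatory Review Extension: 266 days (within the 1186-day cap) → +266 days → 22 October 2040.
Terminal disclaimer: IL-846855 expires on the earlier of 29 July 2045 and 22 October 2040.

October 22, 2040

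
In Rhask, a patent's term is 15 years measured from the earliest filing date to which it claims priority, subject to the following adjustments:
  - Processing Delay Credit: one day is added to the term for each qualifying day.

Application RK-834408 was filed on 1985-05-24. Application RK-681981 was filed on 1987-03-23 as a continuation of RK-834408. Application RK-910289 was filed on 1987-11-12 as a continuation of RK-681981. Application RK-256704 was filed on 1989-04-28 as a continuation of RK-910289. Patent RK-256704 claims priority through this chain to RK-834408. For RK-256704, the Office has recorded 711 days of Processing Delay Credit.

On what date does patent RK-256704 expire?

2002-05-05

Earliest priority filing: 24 May 1985.
Base term: 24 May 1985 + 15 years → 24 May 2000.
Processing Delay Credit: +711 days → 5 May 2002.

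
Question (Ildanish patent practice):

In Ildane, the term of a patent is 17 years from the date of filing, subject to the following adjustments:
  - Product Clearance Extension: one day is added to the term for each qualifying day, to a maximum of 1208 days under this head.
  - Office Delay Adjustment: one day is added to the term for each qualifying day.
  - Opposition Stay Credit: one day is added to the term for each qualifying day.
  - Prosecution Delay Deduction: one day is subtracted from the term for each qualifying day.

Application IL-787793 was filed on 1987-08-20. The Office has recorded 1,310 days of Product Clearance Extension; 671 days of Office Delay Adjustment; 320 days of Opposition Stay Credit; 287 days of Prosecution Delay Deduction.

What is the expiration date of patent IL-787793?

November 14, 2009

Base term: filing date + 17 years → 20 August 2004.
Product Clearance Extension: 1310 days claimed exceeds the 1208-day cap, so +1208 days → 11 December 2007.
Office Delay Adjustment: +671 days → 12 October 2009.
Opposition Stay Credit: +320 days → 28 August 2010.
Prosecution Delay Deduction: −287 days → 14 November 2009.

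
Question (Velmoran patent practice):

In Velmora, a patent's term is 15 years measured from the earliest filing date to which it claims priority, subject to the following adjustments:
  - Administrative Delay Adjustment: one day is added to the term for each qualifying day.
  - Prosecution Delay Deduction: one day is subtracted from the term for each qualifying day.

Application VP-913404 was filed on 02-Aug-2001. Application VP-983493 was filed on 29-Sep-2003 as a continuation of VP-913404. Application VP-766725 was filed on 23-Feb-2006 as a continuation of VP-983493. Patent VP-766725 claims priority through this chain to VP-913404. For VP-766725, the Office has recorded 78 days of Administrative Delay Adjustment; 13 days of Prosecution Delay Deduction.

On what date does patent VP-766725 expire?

Earliest priority filing: 2 August 2001.
Base term: 2 August 2001 + 15 years → 2 August 2016.
Administrative Delay Adjustment: +78 days → 19 October 2016.
Prosecution Delay Deduction: −13 days → 6 October 2016.

October 6, 2016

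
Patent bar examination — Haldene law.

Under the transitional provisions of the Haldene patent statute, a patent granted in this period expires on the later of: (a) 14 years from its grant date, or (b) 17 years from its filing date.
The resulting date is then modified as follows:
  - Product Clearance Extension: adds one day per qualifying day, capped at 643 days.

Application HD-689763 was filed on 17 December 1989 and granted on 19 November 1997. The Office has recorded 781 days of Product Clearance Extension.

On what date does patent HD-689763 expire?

August 23, 2013

(a) grant + 14 years → 19 November 2011.
(b) filing + 17 years → 17 December 2006.
Later of the two: 19 November 2011.
Product Clearance Extension: 781 days claimed exceeds the 643-day cap, so +643 days → 23 August 2013.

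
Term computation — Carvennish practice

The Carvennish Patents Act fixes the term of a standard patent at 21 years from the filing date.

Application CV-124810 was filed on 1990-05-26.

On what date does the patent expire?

2011-05-26

Filing date + 21 years → 26 May 2011.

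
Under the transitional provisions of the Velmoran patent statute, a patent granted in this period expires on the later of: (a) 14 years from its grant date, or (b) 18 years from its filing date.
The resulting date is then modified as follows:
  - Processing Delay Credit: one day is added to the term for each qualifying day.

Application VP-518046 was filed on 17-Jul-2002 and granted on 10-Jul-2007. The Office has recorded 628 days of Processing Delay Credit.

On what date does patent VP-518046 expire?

(a) grant + 14 years → 10 July 2021.
(b) filing + 18 years → 17 July 2020.
Later of the two: 10 July 2021.
Processing Delay Credit: +628 days → 30 March 2023.

2023-03-30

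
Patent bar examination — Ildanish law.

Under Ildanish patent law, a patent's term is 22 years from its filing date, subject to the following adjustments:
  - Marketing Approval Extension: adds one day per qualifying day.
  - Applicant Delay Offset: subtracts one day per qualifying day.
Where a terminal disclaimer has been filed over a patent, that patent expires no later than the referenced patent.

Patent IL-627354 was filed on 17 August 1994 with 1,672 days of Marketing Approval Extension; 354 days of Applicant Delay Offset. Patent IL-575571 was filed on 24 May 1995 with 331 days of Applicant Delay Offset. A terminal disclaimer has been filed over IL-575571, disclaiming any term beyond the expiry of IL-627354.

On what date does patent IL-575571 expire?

Natural term of IL-575571:
  Base: filing + 22 years → 24 May 2017.
  Applicant Delay Offset: −331 days → 27 June 2016.
Expiry of referenced patent IL-627354:
  Base: filing + 22 years → 17 August 2016.
  Marketing Approval Extension: +1672 days → 16 March 2021.
  Applicant Delay Offset: −354 days → 27 March 2020.
Terminal disclaimer: IL-575571 expires on the earlier of 27 June 2016 and 27 March 2020.

June 27, 2016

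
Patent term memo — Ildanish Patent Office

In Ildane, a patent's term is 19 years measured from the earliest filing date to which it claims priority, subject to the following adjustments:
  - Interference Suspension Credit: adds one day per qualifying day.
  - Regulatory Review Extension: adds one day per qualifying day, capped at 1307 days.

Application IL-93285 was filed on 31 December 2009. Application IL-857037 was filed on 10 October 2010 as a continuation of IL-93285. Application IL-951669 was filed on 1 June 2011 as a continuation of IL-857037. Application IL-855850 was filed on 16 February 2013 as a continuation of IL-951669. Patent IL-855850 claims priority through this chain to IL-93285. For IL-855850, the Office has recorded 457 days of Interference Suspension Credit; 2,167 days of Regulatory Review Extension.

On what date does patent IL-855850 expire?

October 30, 2033

Earliest priority filing: 31 December 2009.
Base term: 31 December 2009 + 19 years → 31 December 2028.
Interference Suspension Credit: +457 days → 2 April 2030.
Regulatory Review Extension: 2167 days claimed exceeds the 1307-day cap, so +1307 days → 30 October 2033.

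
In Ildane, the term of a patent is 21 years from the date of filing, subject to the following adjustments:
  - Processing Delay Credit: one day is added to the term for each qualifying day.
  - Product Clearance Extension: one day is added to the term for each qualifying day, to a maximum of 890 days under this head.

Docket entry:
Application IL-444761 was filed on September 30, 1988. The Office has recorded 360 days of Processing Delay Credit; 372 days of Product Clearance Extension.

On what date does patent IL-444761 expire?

2011-10-02

Base term: filing date + 21 years → 30 September 2009.
Processing Delay Credit: +360 days → 25 September 2010.
Product Clearance Extension: 372 days (within the 890-day cap) → +372 days → 2 October 2011.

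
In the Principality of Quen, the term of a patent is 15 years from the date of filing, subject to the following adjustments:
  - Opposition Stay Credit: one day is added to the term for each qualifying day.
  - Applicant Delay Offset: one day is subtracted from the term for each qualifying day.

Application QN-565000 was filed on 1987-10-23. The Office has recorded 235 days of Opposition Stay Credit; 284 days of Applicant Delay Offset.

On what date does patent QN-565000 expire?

September 4, 2002

Base term: filing date + 15 years → 23 October 2002.
Opposition Stay Credit: +235 days → 15 June 2003.
Applicant Delay Offset: −284 days → 4 September 2002.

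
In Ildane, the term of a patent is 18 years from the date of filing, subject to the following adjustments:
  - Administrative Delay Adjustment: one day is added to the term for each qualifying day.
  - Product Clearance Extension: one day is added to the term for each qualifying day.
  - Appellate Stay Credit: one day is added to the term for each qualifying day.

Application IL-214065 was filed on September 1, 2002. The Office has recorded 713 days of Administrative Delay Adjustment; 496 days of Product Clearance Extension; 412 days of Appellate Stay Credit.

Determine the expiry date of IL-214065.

Base term: filing date + 18 years → 1 September 2020.
Administrative Delay Adjustment: +713 days → 15 August 2022.
Product Clearance Extension: +496 days → 24 December 2023.
Appellate Stay Credit: +412 days → 8 February 2025.

February 8, 2025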